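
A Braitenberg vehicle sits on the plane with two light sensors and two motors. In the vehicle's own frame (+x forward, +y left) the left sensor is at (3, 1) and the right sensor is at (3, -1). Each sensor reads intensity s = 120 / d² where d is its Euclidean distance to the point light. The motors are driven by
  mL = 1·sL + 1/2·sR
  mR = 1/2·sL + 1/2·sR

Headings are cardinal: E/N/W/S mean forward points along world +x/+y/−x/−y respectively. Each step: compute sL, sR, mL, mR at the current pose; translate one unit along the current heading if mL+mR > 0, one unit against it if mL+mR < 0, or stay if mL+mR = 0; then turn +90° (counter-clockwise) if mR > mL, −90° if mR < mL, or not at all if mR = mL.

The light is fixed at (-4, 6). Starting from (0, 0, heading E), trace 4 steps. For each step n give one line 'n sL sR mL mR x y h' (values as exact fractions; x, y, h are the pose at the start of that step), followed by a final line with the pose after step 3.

n=0: pose=(0,0,E); sL=60/37, sR=60/49; mL=4050/1813, mR=2580/1813; mL+mR=6630/1813 → advance +1; mR−mL=-30/37 → turn -1·90°
n=1: pose=(1,0,S); sL=40/39, sR=120/97; mL=6220/3783, mR=4280/3783; mL+mR=3500/1261 → advance +1; mR−mL=-20/39 → turn -1·90°
n=2: pose=(1,-1,W); sL=30/17, sR=3; mL=111/34, mR=81/34; mL+mR=96/17 → advance +1; mR−mL=-15/17 → turn -1·90°
n=3: pose=(0,-1,N); sL=24/5, sR=120/41; mL=1284/205, mR=792/205; mL+mR=2076/205 → advance +1; mR−mL=-12/5 → turn -1·90°

0 60/37 60/49 4050/1813 2580/1813 0 0 E
1 40/39 120/97 6220/3783 4280/3783 1 0 S
2 30/17 3 111/34 81/34 1 -1 W
3 24/5 120/41 1284/205 792/205 0 -1 N
final 0 0 E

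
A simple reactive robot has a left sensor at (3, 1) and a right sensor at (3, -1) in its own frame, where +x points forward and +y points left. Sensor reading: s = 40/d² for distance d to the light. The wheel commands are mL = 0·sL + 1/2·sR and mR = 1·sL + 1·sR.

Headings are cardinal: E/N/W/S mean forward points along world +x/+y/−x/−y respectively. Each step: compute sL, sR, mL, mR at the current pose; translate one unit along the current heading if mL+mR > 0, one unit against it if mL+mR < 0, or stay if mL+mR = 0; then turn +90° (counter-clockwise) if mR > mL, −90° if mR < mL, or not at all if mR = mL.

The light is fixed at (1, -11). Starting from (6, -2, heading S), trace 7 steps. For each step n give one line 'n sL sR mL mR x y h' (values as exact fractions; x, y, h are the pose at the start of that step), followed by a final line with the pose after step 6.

n=0: pose=(6,-2,S); sL=5/9, sR=10/13; mL=5/13, mR=155/117; mL+mR=200/117 → advance +1; mR−mL=110/117 → turn +1·90°
n=1: pose=(6,-3,E); sL=8/29, sR=40/113; mL=20/113, mR=2064/3277; mL+mR=2644/3277 → advance +1; mR−mL=1484/3277 → turn +1·90°
n=2: pose=(7,-3,N); sL=20/73, sR=4/17; mL=2/17, mR=632/1241; mL+mR=778/1241 → advance +1; mR−mL=486/1241 → turn +1·90°
n=3: pose=(7,-2,W); sL=40/73, sR=40/109; mL=20/109, mR=7280/7957; mL+mR=8740/7957 → advance +1; mR−mL=5820/7957 → turn +1·90°
n=4: pose=(6,-2,S); sL=5/9, sR=10/13; mL=5/13, mR=155/117; mL+mR=200/117 → advance +1; mR−mL=110/117 → turn +1·90°
n=5: pose=(6,-3,E); sL=8/29, sR=40/113; mL=20/113, mR=2064/3277; mL+mR=2644/3277 → advance +1; mR−mL=1484/3277 → turn +1·90°
n=6: pose=(7,-3,N); sL=20/73, sR=4/17; mL=2/17, mR=632/1241; mL+mR=778/1241 → advance +1; mR−mL=486/1241 → turn +1·90°

0 5/9 10/13 5/13 155/117 6 -2 S
1 8/29 40/113 20/113 2064/3277 6 -3 E
2 20/73 4/17 2/17 632/1241 7 -3 N
3 40/73 40/109 20/109 7280/7957 7 -2 W
4 5/9 10/13 5/13 155/117 6 -2 S
5 8/29 40/113 20/113 2064/3277 6 -3 E
6 20/73 4/17 2/17 632/1241 7 -3 N
final 7 -2 W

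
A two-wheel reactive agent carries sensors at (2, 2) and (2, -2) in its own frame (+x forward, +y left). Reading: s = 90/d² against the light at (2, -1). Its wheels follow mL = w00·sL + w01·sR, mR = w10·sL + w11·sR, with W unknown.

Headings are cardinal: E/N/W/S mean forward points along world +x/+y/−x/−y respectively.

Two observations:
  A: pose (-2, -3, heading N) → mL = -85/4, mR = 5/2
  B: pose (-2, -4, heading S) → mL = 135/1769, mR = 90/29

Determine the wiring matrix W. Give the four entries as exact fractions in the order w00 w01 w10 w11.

obs A: pose=(-2,-3,N) → sL=5/2, sR=45/2, mL=-85/4, mR=5/2
obs B: pose=(-2,-4,S) → sL=90/29, sR=90/61, mL=135/1769, mR=90/29
sensor matrix S = [[5/2, 45/2], [90/29, 90/61]]; det S = -117000/1769
solve [mL_A; mL_B] = S·[w00; w01] and [mR_A; mR_B] = S·[w10; w11]:
  w00 = 1/2, w01 = -1, w10 = 1, w11 = 0

1/2 -1 1 0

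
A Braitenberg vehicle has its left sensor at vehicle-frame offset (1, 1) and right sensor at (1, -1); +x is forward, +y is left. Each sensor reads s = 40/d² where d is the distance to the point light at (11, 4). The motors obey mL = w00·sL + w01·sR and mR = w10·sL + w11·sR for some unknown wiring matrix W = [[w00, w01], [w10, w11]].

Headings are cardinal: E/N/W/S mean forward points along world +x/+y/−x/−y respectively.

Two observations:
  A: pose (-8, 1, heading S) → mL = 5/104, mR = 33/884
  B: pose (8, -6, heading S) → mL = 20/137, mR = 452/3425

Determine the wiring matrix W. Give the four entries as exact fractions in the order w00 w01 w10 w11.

obs A: pose=(-8,1,S) → sL=2/17, sR=5/52, mL=5/104, mR=33/884
obs B: pose=(8,-6,S) → sL=8/25, sR=40/137, mL=20/137, mR=452/3425
sensor matrix S = [[2/17, 5/52], [8/25, 40/137]]; det S = 542/151385
solve [mL_A; mL_B] = S·[w00; w01] and [mR_A; mR_B] = S·[w10; w11]:
  w00 = 0, w01 = 1/2, w10 = -1/2, w11 = 1

0 1/2 -1/2 1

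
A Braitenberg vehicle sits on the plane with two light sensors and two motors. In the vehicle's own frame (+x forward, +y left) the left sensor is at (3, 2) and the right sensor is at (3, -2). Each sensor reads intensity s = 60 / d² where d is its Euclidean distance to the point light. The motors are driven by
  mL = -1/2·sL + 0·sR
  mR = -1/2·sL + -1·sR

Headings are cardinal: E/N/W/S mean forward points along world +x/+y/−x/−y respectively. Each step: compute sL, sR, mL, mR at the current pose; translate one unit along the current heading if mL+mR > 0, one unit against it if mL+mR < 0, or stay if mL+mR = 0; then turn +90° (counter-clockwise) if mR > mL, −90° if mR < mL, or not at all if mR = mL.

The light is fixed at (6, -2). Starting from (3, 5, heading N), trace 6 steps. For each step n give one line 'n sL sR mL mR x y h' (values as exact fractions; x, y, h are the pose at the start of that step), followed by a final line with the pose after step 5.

n=0: pose=(3,5,N); sL=12/25, sR=60/101; mL=-6/25, mR=-2106/2525; mL+mR=-2712/2525 → advance -1; mR−mL=-60/101 → turn -1·90°
n=1: pose=(3,4,E); sL=15/16, sR=15/4; mL=-15/32, mR=-135/32; mL+mR=-75/16 → advance -1; mR−mL=-15/4 → turn -1·90°
n=2: pose=(2,4,S); sL=60/13, sR=4/3; mL=-30/13, mR=-142/39; mL+mR=-232/39 → advance -1; mR−mL=-4/3 → turn -1·90°
n=3: pose=(2,5,W); sL=30/37, sR=6/13; mL=-15/37, mR=-417/481; mL+mR=-612/481 → advance -1; mR−mL=-6/13 → turn -1·90°
n=4: pose=(3,5,N); sL=12/25, sR=60/101; mL=-6/25, mR=-2106/2525; mL+mR=-2712/2525 → advance -1; mR−mL=-60/101 → turn -1·90°
n=5: pose=(3,4,E); sL=15/16, sR=15/4; mL=-15/32, mR=-135/32; mL+mR=-75/16 → advance -1; mR−mL=-15/4 → turn -1·90°

0 12/25 60/101 -6/25 -2106/2525 3 5 N
1 15/16 15/4 -15/32 -135/32 3 4 E
2 60/13 4/3 -30/13 -142/39 2 4 S
3 30/37 6/13 -15/37 -417/481 2 5 W
4 12/25 60/101 -6/25 -2106/2525 3 5 N
5 15/16 15/4 -15/32 -135/32 3 4 E
final 2 4 S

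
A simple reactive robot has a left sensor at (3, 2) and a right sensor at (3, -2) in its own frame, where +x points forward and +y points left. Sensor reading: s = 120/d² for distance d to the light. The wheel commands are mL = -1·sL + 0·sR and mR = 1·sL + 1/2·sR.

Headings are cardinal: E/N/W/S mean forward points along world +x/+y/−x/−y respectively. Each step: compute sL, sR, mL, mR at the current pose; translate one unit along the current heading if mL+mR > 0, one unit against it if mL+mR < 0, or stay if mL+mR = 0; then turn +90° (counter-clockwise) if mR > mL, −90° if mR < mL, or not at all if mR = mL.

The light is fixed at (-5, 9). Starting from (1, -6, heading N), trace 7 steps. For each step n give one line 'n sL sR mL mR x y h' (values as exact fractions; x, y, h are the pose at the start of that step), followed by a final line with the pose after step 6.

0 3/4 15/26 -3/4 27/26 1 -6 N
1 24/53 40/51 -24/53 2284/2703 1 -5 W
2 60/169 60/149 -60/169 14010/25181 0 -5 S
3 120/233 120/353 -120/233 56340/82249 0 -6 E
4 3/4 15/26 -3/4 27/26 1 -6 N
5 24/53 40/51 -24/53 2284/2703 1 -5 W
6 60/169 60/149 -60/169 14010/25181 0 -5 S
final 0 -6 E

n=0: pose=(1,-6,N); sL=3/4, sR=15/26; mL=-3/4, mR=27/26; mL+mR=15/52 → advance +1; mR−mL=93/52 → turn +1·90°
n=1: pose=(1,-5,W); sL=24/53, sR=40/51; mL=-24/53, mR=2284/2703; mL+mR=20/51 → advance +1; mR−mL=3508/2703 → turn +1·90°
n=2: pose=(0,-5,S); sL=60/169, sR=60/149; mL=-60/169, mR=14010/25181; mL+mR=30/149 → advance +1; mR−mL=22950/25181 → turn +1·90°
n=3: pose=(0,-6,E); sL=120/233, sR=120/353; mL=-120/233, mR=56340/82249; mL+mR=60/353 → advance +1; mR−mL=98700/82249 → turn +1·90°
n=4: pose=(1,-6,N); sL=3/4, sR=15/26; mL=-3/4, mR=27/26; mL+mR=15/52 → advance +1; mR−mL=93/52 → turn +1·90°
n=5: pose=(1,-5,W); sL=24/53, sR=40/51; mL=-24/53, mR=2284/2703; mL+mR=20/51 → advance +1; mR−mL=3508/2703 → turn +1·90°
n=6: pose=(0,-5,S); sL=60/169, sR=60/149; mL=-60/169, mR=14010/25181; mL+mR=30/149 → advance +1; mR−mL=22950/25181 → turn +1·90°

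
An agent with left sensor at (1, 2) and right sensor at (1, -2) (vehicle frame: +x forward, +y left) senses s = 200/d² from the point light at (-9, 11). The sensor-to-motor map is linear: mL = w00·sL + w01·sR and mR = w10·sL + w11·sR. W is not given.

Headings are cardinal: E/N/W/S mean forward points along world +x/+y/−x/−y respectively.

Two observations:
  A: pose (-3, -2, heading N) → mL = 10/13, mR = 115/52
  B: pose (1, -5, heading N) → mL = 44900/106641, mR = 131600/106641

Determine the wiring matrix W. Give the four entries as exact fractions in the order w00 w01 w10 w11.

1 -1/2 1 1

obs A: pose=(-3,-2,N) → sL=5/4, sR=25/26, mL=10/13, mR=115/52
obs B: pose=(1,-5,N) → sL=200/289, sR=200/369, mL=44900/106641, mR=131600/106641
sensor matrix S = [[5/4, 25/26], [200/289, 200/369]]; det S = 16750/1386333
solve [mL_A; mL_B] = S·[w00; w01] and [mR_A; mR_B] = S·[w10; w11]:
  w00 = 1, w01 = -1/2, w10 = 1, w11 = 1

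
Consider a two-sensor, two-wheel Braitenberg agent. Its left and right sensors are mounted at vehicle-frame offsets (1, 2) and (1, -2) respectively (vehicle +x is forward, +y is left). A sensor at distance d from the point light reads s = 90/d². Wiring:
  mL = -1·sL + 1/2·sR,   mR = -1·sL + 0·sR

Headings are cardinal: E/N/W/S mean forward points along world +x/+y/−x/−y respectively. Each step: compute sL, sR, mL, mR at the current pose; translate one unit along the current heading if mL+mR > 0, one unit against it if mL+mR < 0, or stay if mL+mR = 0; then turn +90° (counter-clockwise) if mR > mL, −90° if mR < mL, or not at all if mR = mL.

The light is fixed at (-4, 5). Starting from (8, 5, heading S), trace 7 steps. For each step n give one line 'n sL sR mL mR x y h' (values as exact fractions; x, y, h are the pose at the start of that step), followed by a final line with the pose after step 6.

n=0: pose=(8,5,S); sL=90/197, sR=90/101; mL=-225/19897, mR=-90/197; mL+mR=-9315/19897 → advance -1; mR−mL=-45/101 → turn -1·90°
n=1: pose=(8,6,W); sL=45/61, sR=9/13; mL=-621/1586, mR=-45/61; mL+mR=-1791/1586 → advance -1; mR−mL=-9/26 → turn -1·90°
n=2: pose=(9,6,N); sL=18/25, sR=90/229; mL=-2997/5725, mR=-18/25; mL+mR=-7119/5725 → advance -1; mR−mL=-45/229 → turn -1·90°
n=3: pose=(9,5,E); sL=9/20, sR=9/20; mL=-9/40, mR=-9/20; mL+mR=-27/40 → advance -1; mR−mL=-9/40 → turn -1·90°
n=4: pose=(8,5,S); sL=90/197, sR=90/101; mL=-225/19897, mR=-90/197; mL+mR=-9315/19897 → advance -1; mR−mL=-45/101 → turn -1·90°
n=5: pose=(8,6,W); sL=45/61, sR=9/13; mL=-621/1586, mR=-45/61; mL+mR=-1791/1586 → advance -1; mR−mL=-9/26 → turn -1·90°
n=6: pose=(9,6,N); sL=18/25, sR=90/229; mL=-2997/5725, mR=-18/25; mL+mR=-7119/5725 → advance -1; mR−mL=-45/229 → turn -1·90°

0 90/197 90/101 -225/19897 -90/197 8 5 S
1 45/61 9/13 -621/1586 -45/61 8 6 W
2 18/25 90/229 -2997/5725 -18/25 9 6 N
3 9/20 9/20 -9/40 -9/20 9 5 E
4 90/197 90/101 -225/19897 -90/197 8 5 S
5 45/61 9/13 -621/1586 -45/61 8 6 W
6 18/25 90/229 -2997/5725 -18/25 9 6 N
final 9 5 E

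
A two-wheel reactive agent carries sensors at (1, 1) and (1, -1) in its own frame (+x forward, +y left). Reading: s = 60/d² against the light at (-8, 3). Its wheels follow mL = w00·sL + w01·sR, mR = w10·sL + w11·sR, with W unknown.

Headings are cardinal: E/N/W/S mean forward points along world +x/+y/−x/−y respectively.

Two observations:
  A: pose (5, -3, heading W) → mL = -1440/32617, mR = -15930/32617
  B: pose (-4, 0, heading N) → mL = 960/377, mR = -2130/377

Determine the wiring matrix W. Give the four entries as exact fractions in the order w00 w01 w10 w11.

1 -1 -1 -1/2

obs A: pose=(5,-3,W) → sL=60/193, sR=60/169, mL=-1440/32617, mR=-15930/32617
obs B: pose=(-4,0,N) → sL=60/13, sR=60/29, mL=960/377, mR=-2130/377
sensor matrix S = [[60/193, 60/169], [60/13, 60/29]]; det S = -12240000/12296609
solve [mL_A; mL_B] = S·[w00; w01] and [mR_A; mR_B] = S·[w10; w11]:
  w00 = 1, w01 = -1, w10 = -1, w11 = -1/2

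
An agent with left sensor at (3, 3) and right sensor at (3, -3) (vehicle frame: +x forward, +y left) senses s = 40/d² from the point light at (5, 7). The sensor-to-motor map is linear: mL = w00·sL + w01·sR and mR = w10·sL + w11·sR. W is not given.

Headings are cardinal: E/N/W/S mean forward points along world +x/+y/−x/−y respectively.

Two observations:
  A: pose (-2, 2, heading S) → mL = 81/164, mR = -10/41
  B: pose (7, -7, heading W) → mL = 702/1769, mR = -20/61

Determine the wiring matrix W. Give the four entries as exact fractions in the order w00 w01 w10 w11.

obs A: pose=(-2,2,S) → sL=1/2, sR=10/41, mL=81/164, mR=-10/41
obs B: pose=(7,-7,W) → sL=4/29, sR=20/61, mL=702/1769, mR=-20/61
sensor matrix S = [[1/2, 10/41], [4/29, 20/61]]; det S = 9450/72529
solve [mL_A; mL_B] = S·[w00; w01] and [mR_A; mR_B] = S·[w10; w11]:
  w00 = 1/2, w01 = 1, w10 = 0, w11 = -1

1/2 1 0 -1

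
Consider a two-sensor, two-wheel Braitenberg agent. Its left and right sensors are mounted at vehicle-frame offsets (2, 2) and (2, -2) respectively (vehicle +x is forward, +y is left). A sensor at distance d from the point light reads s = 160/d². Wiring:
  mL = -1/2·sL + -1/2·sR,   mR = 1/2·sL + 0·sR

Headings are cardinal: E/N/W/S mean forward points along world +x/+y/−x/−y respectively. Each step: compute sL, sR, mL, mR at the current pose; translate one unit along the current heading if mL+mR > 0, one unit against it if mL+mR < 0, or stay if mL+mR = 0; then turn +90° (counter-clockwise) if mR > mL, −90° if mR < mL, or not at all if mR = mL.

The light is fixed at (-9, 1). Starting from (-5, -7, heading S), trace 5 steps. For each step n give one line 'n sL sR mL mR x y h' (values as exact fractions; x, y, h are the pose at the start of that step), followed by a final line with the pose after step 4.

n=0: pose=(-5,-7,S); sL=20/17, sR=20/13; mL=-300/221, mR=10/17; mL+mR=-10/13 → advance -1; mR−mL=430/221 → turn +1·90°
n=1: pose=(-5,-6,E); sL=160/61, sR=160/117; mL=-14240/7137, mR=80/61; mL+mR=-80/117 → advance -1; mR−mL=23600/7137 → turn +1·90°
n=2: pose=(-6,-6,N); sL=80/13, sR=16/5; mL=-304/65, mR=40/13; mL+mR=-8/5 → advance -1; mR−mL=504/65 → turn +1·90°
n=3: pose=(-6,-7,W); sL=160/101, sR=160/37; mL=-11040/3737, mR=80/101; mL+mR=-80/37 → advance -1; mR−mL=14000/3737 → turn +1·90°
n=4: pose=(-5,-7,S); sL=20/17, sR=20/13; mL=-300/221, mR=10/17; mL+mR=-10/13 → advance -1; mR−mL=430/221 → turn +1·90°

0 20/17 20/13 -300/221 10/17 -5 -7 S
1 160/61 160/117 -14240/7137 80/61 -5 -6 E
2 80/13 16/5 -304/65 40/13 -6 -6 N
3 160/101 160/37 -11040/3737 80/101 -6 -7 W
4 20/17 20/13 -300/221 10/17 -5 -7 S
final -5 -6 E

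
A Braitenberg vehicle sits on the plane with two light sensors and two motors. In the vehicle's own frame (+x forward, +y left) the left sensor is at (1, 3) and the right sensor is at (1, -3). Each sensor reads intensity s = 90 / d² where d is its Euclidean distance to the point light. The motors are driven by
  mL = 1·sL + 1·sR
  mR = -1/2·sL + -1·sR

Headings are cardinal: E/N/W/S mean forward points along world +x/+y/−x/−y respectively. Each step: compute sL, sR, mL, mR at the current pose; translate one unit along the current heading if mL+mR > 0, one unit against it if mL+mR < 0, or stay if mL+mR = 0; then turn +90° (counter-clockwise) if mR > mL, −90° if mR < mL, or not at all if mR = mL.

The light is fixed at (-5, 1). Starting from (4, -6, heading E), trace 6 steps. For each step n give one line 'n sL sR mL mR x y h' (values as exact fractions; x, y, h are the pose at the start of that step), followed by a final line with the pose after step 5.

0 45/58 9/20 711/580 -243/290 4 -6 E
1 90/233 90/113 31140/26329 -26055/26329 5 -6 S
2 45/101 45/53 6930/5353 -11475/10706 5 -7 W
3 18/17 90/193 5004/3281 -3267/3281 4 -7 N
4 45/58 9/20 711/580 -243/290 4 -6 E
5 90/233 90/113 31140/26329 -26055/26329 5 -6 S
final 5 -7 W

n=0: pose=(4,-6,E); sL=45/58, sR=9/20; mL=711/580, mR=-243/290; mL+mR=45/116 → advance +1; mR−mL=-1197/580 → turn -1·90°
n=1: pose=(5,-6,S); sL=90/233, sR=90/113; mL=31140/26329, mR=-26055/26329; mL+mR=45/233 → advance +1; mR−mL=-57195/26329 → turn -1·90°
n=2: pose=(5,-7,W); sL=45/101, sR=45/53; mL=6930/5353, mR=-11475/10706; mL+mR=45/202 → advance +1; mR−mL=-25335/10706 → turn -1·90°
n=3: pose=(4,-7,N); sL=18/17, sR=90/193; mL=5004/3281, mR=-3267/3281; mL+mR=9/17 → advance +1; mR−mL=-8271/3281 → turn -1·90°
n=4: pose=(4,-6,E); sL=45/58, sR=9/20; mL=711/580, mR=-243/290; mL+mR=45/116 → advance +1; mR−mL=-1197/580 → turn -1·90°
n=5: pose=(5,-6,S); sL=90/233, sR=90/113; mL=31140/26329, mR=-26055/26329; mL+mR=45/233 → advance +1; mR−mL=-57195/26329 → turn -1·90°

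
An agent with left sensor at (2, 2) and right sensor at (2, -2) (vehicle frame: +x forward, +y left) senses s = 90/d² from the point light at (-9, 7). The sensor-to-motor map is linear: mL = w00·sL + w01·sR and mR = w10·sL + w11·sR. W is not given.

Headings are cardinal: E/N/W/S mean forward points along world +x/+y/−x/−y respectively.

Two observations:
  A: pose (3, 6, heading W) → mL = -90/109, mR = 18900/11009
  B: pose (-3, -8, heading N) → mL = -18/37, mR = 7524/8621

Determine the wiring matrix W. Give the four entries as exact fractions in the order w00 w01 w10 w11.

-1 0 1 1

obs A: pose=(3,6,W) → sL=90/109, sR=90/101, mL=-90/109, mR=18900/11009
obs B: pose=(-3,-8,N) → sL=18/37, sR=90/233, mL=-18/37, mR=7524/8621
sensor matrix S = [[90/109, 90/101], [18/37, 90/233]]; det S = -10873440/94908589
solve [mL_A; mL_B] = S·[w00; w01] and [mR_A; mR_B] = S·[w10; w11]:
  w00 = -1, w01 = 0, w10 = 1, w11 = 1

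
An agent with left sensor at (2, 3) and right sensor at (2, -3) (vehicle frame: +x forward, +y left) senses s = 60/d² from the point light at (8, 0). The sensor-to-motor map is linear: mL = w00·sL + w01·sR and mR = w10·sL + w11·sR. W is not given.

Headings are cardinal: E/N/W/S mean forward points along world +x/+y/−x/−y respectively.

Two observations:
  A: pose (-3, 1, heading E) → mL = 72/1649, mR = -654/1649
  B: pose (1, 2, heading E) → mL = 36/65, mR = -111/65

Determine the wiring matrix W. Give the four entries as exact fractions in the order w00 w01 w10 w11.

-1/2 1/2 1/2 -1

obs A: pose=(-3,1,E) → sL=60/97, sR=12/17, mL=72/1649, mR=-654/1649
obs B: pose=(1,2,E) → sL=6/5, sR=30/13, mL=36/65, mR=-111/65
sensor matrix S = [[60/97, 12/17], [6/5, 30/13]]; det S = 62208/107185
solve [mL_A; mL_B] = S·[w00; w01] and [mR_A; mR_B] = S·[w10; w11]:
  w00 = -1/2, w01 = 1/2, w10 = 1/2, w11 = -1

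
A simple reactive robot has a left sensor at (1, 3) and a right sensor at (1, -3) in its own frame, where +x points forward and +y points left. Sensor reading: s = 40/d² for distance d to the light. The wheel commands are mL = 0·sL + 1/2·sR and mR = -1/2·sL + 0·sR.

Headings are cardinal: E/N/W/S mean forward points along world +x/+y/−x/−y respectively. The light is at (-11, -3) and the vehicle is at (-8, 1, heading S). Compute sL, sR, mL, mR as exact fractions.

8/9 40/9 20/9 -4/9

left sensor world pos  = (-5, 0); dL² = 45
right sensor world pos = (-11, 0); dR² = 9
sL = 40/45 = 8/9
sR = 40/9 = 40/9
mL = 0·sL + 1/2·sR = 20/9
mR = -1/2·sL + 0·sR = -4/9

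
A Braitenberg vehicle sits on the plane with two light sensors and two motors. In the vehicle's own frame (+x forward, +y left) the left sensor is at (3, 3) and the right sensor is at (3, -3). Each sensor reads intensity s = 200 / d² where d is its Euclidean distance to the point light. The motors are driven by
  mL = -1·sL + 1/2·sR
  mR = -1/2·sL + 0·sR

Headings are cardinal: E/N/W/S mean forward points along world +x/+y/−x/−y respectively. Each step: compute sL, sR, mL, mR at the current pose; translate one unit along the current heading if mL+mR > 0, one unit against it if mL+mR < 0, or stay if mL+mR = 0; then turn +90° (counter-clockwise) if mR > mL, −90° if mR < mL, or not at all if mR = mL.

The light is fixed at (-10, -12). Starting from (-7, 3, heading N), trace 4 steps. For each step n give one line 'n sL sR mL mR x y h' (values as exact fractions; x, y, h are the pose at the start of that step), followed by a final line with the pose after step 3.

n=0: pose=(-7,3,N); sL=50/81, sR=5/9; mL=-55/162, mR=-25/81; mL+mR=-35/54 → advance -1; mR−mL=5/162 → turn +1·90°
n=1: pose=(-7,2,W); sL=200/121, sR=200/289; mL=-45700/34969, mR=-100/121; mL+mR=-74600/34969 → advance -1; mR−mL=16800/34969 → turn +1·90°
n=2: pose=(-6,2,S); sL=20/17, sR=100/61; mL=-370/1037, mR=-10/17; mL+mR=-980/1037 → advance -1; mR−mL=-240/1037 → turn -1·90°
n=3: pose=(-6,3,W); sL=40/29, sR=8/13; mL=-404/377, mR=-20/29; mL+mR=-664/377 → advance -1; mR−mL=144/377 → turn +1·90°

0 50/81 5/9 -55/162 -25/81 -7 3 N
1 200/121 200/289 -45700/34969 -100/121 -7 2 W
2 20/17 100/61 -370/1037 -10/17 -6 2 S
3 40/29 8/13 -404/377 -20/29 -6 3 W
final -5 3 S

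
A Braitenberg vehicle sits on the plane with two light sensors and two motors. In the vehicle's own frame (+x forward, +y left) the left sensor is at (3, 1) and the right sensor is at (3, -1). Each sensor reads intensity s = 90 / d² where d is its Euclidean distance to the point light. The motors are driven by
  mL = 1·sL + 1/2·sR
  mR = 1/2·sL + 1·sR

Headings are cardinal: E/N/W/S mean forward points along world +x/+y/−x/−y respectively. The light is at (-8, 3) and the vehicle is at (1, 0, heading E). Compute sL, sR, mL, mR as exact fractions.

left sensor world pos  = (4, 1); dL² = 148
right sensor world pos = (4, -1); dR² = 160
sL = 90/148 = 45/74
sR = 90/160 = 9/16
mL = 1·sL + 1/2·sR = 1053/1184
mR = 1/2·sL + 1·sR = 513/592

45/74 9/16 1053/1184 513/592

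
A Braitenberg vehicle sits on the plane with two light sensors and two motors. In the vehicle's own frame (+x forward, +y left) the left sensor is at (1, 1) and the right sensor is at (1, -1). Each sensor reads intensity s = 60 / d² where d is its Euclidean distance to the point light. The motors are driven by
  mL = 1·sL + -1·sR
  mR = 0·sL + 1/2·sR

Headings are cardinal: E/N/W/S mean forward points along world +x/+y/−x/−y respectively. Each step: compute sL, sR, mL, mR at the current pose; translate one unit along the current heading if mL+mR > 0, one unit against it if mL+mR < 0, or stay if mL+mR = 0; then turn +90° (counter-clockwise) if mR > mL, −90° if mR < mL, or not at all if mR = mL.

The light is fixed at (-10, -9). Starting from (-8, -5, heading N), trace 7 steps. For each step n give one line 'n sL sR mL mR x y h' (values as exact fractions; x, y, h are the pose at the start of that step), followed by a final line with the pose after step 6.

0 30/13 30/17 120/221 15/17 -8 -5 N
1 60/17 60/37 1200/629 30/37 -8 -4 W
2 5/3 3/2 1/6 3/4 -9 -4 N
3 12/5 60/49 288/245 30/49 -9 -3 W
4 6/5 6/5 0 3/5 -10 -3 N
5 60/37 12/13 336/481 6/13 -10 -2 W
6 15/17 15/16 -15/272 15/32 -11 -2 N
final -11 -1 W

n=0: pose=(-8,-5,N); sL=30/13, sR=30/17; mL=120/221, mR=15/17; mL+mR=315/221 → advance +1; mR−mL=75/221 → turn +1·90°
n=1: pose=(-8,-4,W); sL=60/17, sR=60/37; mL=1200/629, mR=30/37; mL+mR=1710/629 → advance +1; mR−mL=-690/629 → turn -1·90°
n=2: pose=(-9,-4,N); sL=5/3, sR=3/2; mL=1/6, mR=3/4; mL+mR=11/12 → advance +1; mR−mL=7/12 → turn +1·90°
n=3: pose=(-9,-3,W); sL=12/5, sR=60/49; mL=288/245, mR=30/49; mL+mR=438/245 → advance +1; mR−mL=-138/245 → turn -1·90°
n=4: pose=(-10,-3,N); sL=6/5, sR=6/5; mL=0, mR=3/5; mL+mR=3/5 → advance +1; mR−mL=3/5 → turn +1·90°
n=5: pose=(-10,-2,W); sL=60/37, sR=12/13; mL=336/481, mR=6/13; mL+mR=558/481 → advance +1; mR−mL=-114/481 → turn -1·90°
n=6: pose=(-11,-2,N); sL=15/17, sR=15/16; mL=-15/272, mR=15/32; mL+mR=225/544 → advance +1; mR−mL=285/544 → turn +1·90°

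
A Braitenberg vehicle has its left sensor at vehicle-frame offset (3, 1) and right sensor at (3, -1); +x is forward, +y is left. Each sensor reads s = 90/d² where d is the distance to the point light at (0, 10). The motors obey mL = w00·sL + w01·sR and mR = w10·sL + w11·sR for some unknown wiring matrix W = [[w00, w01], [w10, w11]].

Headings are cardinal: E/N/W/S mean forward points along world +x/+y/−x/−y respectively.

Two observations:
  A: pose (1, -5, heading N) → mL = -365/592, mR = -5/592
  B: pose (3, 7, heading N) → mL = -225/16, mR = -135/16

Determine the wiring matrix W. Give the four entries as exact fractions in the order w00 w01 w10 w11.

-1/2 -1/2 -1/2 1/2

obs A: pose=(1,-5,N) → sL=5/8, sR=45/74, mL=-365/592, mR=-5/592
obs B: pose=(3,7,N) → sL=45/2, sR=45/8, mL=-225/16, mR=-135/16
sensor matrix S = [[5/8, 45/74], [45/2, 45/8]]; det S = -24075/2368
solve [mL_A; mL_B] = S·[w00; w01] and [mR_A; mR_B] = S·[w10; w11]:
  w00 = -1/2, w01 = -1/2, w10 = -1/2, w11 = 1/2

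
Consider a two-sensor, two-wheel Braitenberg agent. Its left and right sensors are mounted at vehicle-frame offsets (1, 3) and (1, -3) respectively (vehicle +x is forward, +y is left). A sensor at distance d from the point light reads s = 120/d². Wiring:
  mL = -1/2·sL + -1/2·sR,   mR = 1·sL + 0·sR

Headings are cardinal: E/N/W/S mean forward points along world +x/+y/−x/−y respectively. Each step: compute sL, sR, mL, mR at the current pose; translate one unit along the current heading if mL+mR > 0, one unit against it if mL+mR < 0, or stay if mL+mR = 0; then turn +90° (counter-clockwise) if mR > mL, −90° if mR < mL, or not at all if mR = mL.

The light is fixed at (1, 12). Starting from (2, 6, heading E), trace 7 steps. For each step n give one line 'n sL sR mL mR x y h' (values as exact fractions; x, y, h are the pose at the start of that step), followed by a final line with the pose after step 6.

n=0: pose=(2,6,E); sL=120/13, sR=24/17; mL=-1176/221, mR=120/13; mL+mR=864/221 → advance +1; mR−mL=3216/221 → turn +1·90°
n=1: pose=(3,6,N); sL=60/13, sR=12/5; mL=-228/65, mR=60/13; mL+mR=72/65 → advance +1; mR−mL=528/65 → turn +1·90°
n=2: pose=(3,7,W); sL=24/13, sR=24; mL=-168/13, mR=24/13; mL+mR=-144/13 → advance -1; mR−mL=192/13 → turn +1·90°
n=3: pose=(4,7,S); sL=5/3, sR=10/3; mL=-5/2, mR=5/3; mL+mR=-5/6 → advance -1; mR−mL=25/6 → turn +1·90°
n=4: pose=(4,8,E); sL=120/17, sR=24/13; mL=-984/221, mR=120/17; mL+mR=576/221 → advance +1; mR−mL=2544/221 → turn +1·90°
n=5: pose=(5,8,N); sL=12, sR=60/29; mL=-204/29, mR=12; mL+mR=144/29 → advance +1; mR−mL=552/29 → turn +1·90°
n=6: pose=(5,9,W); sL=8/3, sR=40/3; mL=-8, mR=8/3; mL+mR=-16/3 → advance -1; mR−mL=32/3 → turn +1·90°

0 120/13 24/17 -1176/221 120/13 2 6 E
1 60/13 12/5 -228/65 60/13 3 6 N
2 24/13 24 -168/13 24/13 3 7 W
3 5/3 10/3 -5/2 5/3 4 7 S
4 120/17 24/13 -984/221 120/17 4 8 E
5 12 60/29 -204/29 12 5 8 N
6 8/3 40/3 -8 8/3 5 9 W
final 6 9 S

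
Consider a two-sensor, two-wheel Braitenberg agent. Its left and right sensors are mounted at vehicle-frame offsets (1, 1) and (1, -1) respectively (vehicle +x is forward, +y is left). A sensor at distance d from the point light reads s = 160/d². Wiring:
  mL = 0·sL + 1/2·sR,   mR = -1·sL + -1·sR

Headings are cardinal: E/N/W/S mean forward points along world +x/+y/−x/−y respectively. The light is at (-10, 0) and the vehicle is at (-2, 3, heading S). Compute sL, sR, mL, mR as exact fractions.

left sensor world pos  = (-1, 2); dL² = 85
right sensor world pos = (-3, 2); dR² = 53
sL = 160/85 = 32/17
sR = 160/53 = 160/53
mL = 0·sL + 1/2·sR = 80/53
mR = -1·sL + -1·sR = -4416/901

32/17 160/53 80/53 -4416/901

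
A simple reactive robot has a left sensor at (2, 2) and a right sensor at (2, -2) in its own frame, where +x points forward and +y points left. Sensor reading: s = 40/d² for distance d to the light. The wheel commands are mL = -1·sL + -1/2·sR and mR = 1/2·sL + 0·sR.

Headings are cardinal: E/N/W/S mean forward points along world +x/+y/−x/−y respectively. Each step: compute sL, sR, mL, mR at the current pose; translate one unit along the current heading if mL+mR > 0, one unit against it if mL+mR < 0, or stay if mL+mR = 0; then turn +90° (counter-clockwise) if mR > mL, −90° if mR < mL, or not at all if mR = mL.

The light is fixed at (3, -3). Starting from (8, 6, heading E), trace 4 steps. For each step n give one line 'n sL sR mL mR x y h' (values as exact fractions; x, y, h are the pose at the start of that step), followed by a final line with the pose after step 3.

0 4/17 20/49 -366/833 2/17 8 6 E
1 8/25 40/157 -1756/3925 4/25 7 6 N
2 1 5/13 -31/26 1/2 7 5 W
3 8/17 8/9 -140/153 4/17 8 5 S
final 8 6 E

n=0: pose=(8,6,E); sL=4/17, sR=20/49; mL=-366/833, mR=2/17; mL+mR=-268/833 → advance -1; mR−mL=464/833 → turn +1·90°
n=1: pose=(7,6,N); sL=8/25, sR=40/157; mL=-1756/3925, mR=4/25; mL+mR=-1128/3925 → advance -1; mR−mL=2384/3925 → turn +1·90°
n=2: pose=(7,5,W); sL=1, sR=5/13; mL=-31/26, mR=1/2; mL+mR=-9/13 → advance -1; mR−mL=22/13 → turn +1·90°
n=3: pose=(8,5,S); sL=8/17, sR=8/9; mL=-140/153, mR=4/17; mL+mR=-104/153 → advance -1; mR−mL=176/153 → turn +1·90°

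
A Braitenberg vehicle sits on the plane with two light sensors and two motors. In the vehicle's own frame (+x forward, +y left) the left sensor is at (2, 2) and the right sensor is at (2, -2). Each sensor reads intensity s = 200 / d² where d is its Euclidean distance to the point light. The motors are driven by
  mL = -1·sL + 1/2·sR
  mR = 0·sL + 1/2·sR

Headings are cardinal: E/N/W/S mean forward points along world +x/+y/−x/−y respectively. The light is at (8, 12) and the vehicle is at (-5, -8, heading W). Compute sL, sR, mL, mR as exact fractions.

left sensor world pos  = (-7, -10); dL² = 709
right sensor world pos = (-7, -6); dR² = 549
sL = 200/709 = 200/709
sR = 200/549 = 200/549
mL = -1·sL + 1/2·sR = -38900/389241
mR = 0·sL + 1/2·sR = 100/549

200/709 200/549 -38900/389241 100/549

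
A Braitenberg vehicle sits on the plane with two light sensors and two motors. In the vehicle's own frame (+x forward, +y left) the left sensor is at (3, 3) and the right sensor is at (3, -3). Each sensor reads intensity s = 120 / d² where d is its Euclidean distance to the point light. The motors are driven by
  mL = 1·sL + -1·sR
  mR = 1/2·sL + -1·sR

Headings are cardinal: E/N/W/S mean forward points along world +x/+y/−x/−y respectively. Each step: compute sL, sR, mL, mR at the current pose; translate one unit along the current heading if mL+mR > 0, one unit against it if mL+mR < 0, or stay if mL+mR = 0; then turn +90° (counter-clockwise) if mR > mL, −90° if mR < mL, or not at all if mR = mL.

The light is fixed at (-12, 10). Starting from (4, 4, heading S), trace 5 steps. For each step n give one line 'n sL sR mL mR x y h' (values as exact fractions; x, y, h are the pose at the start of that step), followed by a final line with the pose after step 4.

0 60/221 12/25 -1152/5525 -1902/5525 4 4 S
1 120/233 120/173 -7200/40309 -17580/40309 4 5 W
2 3/5 30/101 153/505 3/1010 5 5 N
3 120/401 120/449 5760/180049 -21180/180049 5 6 E
4 12/41 60/109 -1152/4469 -1806/4469 4 6 S
final 4 7 W

n=0: pose=(4,4,S); sL=60/221, sR=12/25; mL=-1152/5525, mR=-1902/5525; mL+mR=-3054/5525 → advance -1; mR−mL=-30/221 → turn -1·90°
n=1: pose=(4,5,W); sL=120/233, sR=120/173; mL=-7200/40309, mR=-17580/40309; mL+mR=-24780/40309 → advance -1; mR−mL=-60/233 → turn -1·90°
n=2: pose=(5,5,N); sL=3/5, sR=30/101; mL=153/505, mR=3/1010; mL+mR=309/1010 → advance +1; mR−mL=-3/10 → turn -1·90°
n=3: pose=(5,6,E); sL=120/401, sR=120/449; mL=5760/180049, mR=-21180/180049; mL+mR=-15420/180049 → advance -1; mR−mL=-60/401 → turn -1·90°
n=4: pose=(4,6,S); sL=12/41, sR=60/109; mL=-1152/4469, mR=-1806/4469; mL+mR=-2958/4469 → advance -1; mR−mL=-6/41 → turn -1·90°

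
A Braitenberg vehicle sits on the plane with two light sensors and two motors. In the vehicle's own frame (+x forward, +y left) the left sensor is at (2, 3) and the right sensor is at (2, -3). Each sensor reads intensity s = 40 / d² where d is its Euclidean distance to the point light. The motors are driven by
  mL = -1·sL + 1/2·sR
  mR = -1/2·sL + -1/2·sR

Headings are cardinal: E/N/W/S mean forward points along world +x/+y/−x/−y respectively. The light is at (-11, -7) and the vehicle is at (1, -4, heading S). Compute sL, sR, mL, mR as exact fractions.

left sensor world pos  = (4, -6); dL² = 226
right sensor world pos = (-2, -6); dR² = 82
sL = 40/226 = 20/113
sR = 40/82 = 20/41
mL = -1·sL + 1/2·sR = 310/4633
mR = -1/2·sL + -1/2·sR = -1540/4633

20/113 20/41 310/4633 -1540/4633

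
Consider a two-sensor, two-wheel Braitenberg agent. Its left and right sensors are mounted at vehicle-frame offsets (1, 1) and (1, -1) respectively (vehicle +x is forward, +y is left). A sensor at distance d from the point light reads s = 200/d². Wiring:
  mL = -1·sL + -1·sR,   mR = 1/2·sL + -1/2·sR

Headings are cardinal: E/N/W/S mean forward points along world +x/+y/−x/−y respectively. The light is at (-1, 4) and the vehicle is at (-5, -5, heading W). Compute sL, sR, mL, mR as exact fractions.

8/5 200/89 -1712/445 -144/445

left sensor world pos  = (-6, -6); dL² = 125
right sensor world pos = (-6, -4); dR² = 89
sL = 200/125 = 8/5
sR = 200/89 = 200/89
mL = -1·sL + -1·sR = -1712/445
mR = 1/2·sL + -1/2·sR = -144/445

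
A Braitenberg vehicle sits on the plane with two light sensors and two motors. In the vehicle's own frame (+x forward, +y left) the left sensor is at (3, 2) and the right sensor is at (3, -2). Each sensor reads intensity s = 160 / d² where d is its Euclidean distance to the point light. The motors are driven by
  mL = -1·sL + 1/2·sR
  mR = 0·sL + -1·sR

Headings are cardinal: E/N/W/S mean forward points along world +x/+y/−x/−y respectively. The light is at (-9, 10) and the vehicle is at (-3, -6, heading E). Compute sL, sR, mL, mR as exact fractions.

160/277 32/81 -8528/22437 -32/81

left sensor world pos  = (0, -4); dL² = 277
right sensor world pos = (0, -8); dR² = 405
sL = 160/277 = 160/277
sR = 160/405 = 32/81
mL = -1·sL + 1/2·sR = -8528/22437
mR = 0·sL + -1·sR = -32/81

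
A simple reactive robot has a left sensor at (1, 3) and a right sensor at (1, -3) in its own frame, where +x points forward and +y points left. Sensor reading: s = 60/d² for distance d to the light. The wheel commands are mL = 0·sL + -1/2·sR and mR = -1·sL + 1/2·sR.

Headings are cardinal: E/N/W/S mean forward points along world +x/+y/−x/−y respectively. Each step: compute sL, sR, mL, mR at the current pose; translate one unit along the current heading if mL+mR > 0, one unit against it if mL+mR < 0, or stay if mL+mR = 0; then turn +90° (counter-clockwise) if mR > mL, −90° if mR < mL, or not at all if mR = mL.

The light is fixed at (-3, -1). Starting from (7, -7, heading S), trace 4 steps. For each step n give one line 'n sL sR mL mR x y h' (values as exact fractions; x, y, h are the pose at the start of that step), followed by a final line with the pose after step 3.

0 30/109 30/49 -15/49 165/5341 7 -7 S
1 12/25 12/37 -6/37 -294/925 7 -6 E
2 1/3 5/6 -5/12 1/12 6 -6 S
3 60/101 60/149 -30/149 -5910/15049 6 -5 E
final 5 -5 S

n=0: pose=(7,-7,S); sL=30/109, sR=30/49; mL=-15/49, mR=165/5341; mL+mR=-30/109 → advance -1; mR−mL=1800/5341 → turn +1·90°
n=1: pose=(7,-6,E); sL=12/25, sR=12/37; mL=-6/37, mR=-294/925; mL+mR=-12/25 → advance -1; mR−mL=-144/925 → turn -1·90°
n=2: pose=(6,-6,S); sL=1/3, sR=5/6; mL=-5/12, mR=1/12; mL+mR=-1/3 → advance -1; mR−mL=1/2 → turn +1·90°
n=3: pose=(6,-5,E); sL=60/101, sR=60/149; mL=-30/149, mR=-5910/15049; mL+mR=-60/101 → advance -1; mR−mL=-2880/15049 → turn -1·90°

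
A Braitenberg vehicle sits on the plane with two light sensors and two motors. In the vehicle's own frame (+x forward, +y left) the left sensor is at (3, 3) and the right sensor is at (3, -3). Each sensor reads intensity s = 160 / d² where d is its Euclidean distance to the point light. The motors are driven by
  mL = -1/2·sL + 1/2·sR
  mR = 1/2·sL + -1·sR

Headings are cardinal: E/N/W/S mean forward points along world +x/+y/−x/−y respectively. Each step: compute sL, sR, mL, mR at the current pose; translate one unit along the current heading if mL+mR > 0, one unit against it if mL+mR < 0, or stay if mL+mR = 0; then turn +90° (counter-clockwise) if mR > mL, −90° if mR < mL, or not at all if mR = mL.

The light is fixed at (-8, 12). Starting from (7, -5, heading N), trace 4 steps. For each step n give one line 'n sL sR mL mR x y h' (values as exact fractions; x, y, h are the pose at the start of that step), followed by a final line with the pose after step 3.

n=0: pose=(7,-5,N); sL=8/17, sR=4/13; mL=-18/221, mR=-16/221; mL+mR=-2/13 → advance -1; mR−mL=2/221 → turn +1·90°
n=1: pose=(7,-6,W); sL=32/117, sR=160/369; mL=128/1599, mR=-1424/4797; mL+mR=-80/369 → advance -1; mR−mL=-1808/4797 → turn -1·90°
n=2: pose=(8,-6,N); sL=80/197, sR=80/293; mL=-3840/57721, mR=-4040/57721; mL+mR=-40/293 → advance -1; mR−mL=-200/57721 → turn -1·90°
n=3: pose=(8,-7,E); sL=160/617, sR=32/169; mL=-3648/104273, mR=-6224/104273; mL+mR=-16/169 → advance -1; mR−mL=-2576/104273 → turn -1·90°

0 8/17 4/13 -18/221 -16/221 7 -5 N
1 32/117 160/369 128/1599 -1424/4797 7 -6 W
2 80/197 80/293 -3840/57721 -4040/57721 8 -6 N
3 160/617 32/169 -3648/104273 -6224/104273 8 -7 E
final 7 -7 S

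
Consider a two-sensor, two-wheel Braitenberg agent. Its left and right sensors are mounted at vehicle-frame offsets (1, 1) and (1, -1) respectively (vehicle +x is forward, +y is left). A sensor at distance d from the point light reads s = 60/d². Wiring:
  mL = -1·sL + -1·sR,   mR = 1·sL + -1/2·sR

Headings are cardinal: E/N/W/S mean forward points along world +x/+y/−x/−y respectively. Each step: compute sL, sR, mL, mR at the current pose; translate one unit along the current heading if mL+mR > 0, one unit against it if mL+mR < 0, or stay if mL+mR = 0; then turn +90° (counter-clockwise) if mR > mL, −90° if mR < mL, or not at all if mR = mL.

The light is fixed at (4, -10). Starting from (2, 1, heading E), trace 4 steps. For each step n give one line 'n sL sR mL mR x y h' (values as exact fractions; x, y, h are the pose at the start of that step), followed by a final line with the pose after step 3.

n=0: pose=(2,1,E); sL=12/29, sR=60/101; mL=-2952/2929, mR=342/2929; mL+mR=-90/101 → advance -1; mR−mL=3294/2929 → turn +1·90°
n=1: pose=(1,1,N); sL=3/8, sR=15/37; mL=-231/296, mR=51/296; mL+mR=-45/74 → advance -1; mR−mL=141/148 → turn +1·90°
n=2: pose=(1,0,W); sL=60/97, sR=60/137; mL=-14040/13289, mR=5310/13289; mL+mR=-90/137 → advance -1; mR−mL=19350/13289 → turn +1·90°
n=3: pose=(2,0,S); sL=30/41, sR=2/3; mL=-172/123, mR=49/123; mL+mR=-1 → advance -1; mR−mL=221/123 → turn +1·90°

0 12/29 60/101 -2952/2929 342/2929 2 1 E
1 3/8 15/37 -231/296 51/296 1 1 N
2 60/97 60/137 -14040/13289 5310/13289 1 0 W
3 30/41 2/3 -172/123 49/123 2 0 S
final 2 1 E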